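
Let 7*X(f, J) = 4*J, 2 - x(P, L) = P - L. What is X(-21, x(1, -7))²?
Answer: 576/49 ≈ 11.755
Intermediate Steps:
x(P, L) = 2 + L - P (x(P, L) = 2 - (P - L) = 2 + (L - P) = 2 + L - P)
X(f, J) = 4*J/7 (X(f, J) = (4*J)/7 = 4*J/7)
X(-21, x(1, -7))² = (4*(2 - 7 - 1*1)/7)² = (4*(2 - 7 - 1)/7)² = ((4/7)*(-6))² = (-24/7)² = 576/49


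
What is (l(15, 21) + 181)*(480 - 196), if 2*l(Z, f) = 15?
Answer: 53534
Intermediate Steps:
l(Z, f) = 15/2 (l(Z, f) = (½)*15 = 15/2)
(l(15, 21) + 181)*(480 - 196) = (15/2 + 181)*(480 - 196) = (377/2)*284 = 53534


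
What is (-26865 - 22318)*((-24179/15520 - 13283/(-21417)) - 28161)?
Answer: 460392142578544309/332391840 ≈ 1.3851e+9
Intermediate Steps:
(-26865 - 22318)*((-24179/15520 - 13283/(-21417)) - 28161) = -49183*((-24179*1/15520 - 13283*(-1/21417)) - 28161) = -49183*((-24179/15520 + 13283/21417) - 28161) = -49183*(-311689483/332391840 - 28161) = -49183*(-9360798295723/332391840) = 460392142578544309/332391840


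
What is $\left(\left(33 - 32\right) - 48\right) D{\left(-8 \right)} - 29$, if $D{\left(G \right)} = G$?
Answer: $347$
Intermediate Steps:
$\left(\left(33 - 32\right) - 48\right) D{\left(-8 \right)} - 29 = \left(\left(33 - 32\right) - 48\right) \left(-8\right) - 29 = \left(1 - 48\right) \left(-8\right) - 29 = \left(-47\right) \left(-8\right) - 29 = 376 - 29 = 347$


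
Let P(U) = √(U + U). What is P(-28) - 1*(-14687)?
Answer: 14687 + 2*I*√14 ≈ 14687.0 + 7.4833*I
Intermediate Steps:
P(U) = √2*√U (P(U) = √(2*U) = √2*√U)
P(-28) - 1*(-14687) = √2*√(-28) - 1*(-14687) = √2*(2*I*√7) + 14687 = 2*I*√14 + 14687 = 14687 + 2*I*√14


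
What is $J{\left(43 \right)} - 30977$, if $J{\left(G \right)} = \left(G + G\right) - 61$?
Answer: $-30952$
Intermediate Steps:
$J{\left(G \right)} = -61 + 2 G$ ($J{\left(G \right)} = 2 G - 61 = -61 + 2 G$)
$J{\left(43 \right)} - 30977 = \left(-61 + 2 \cdot 43\right) - 30977 = \left(-61 + 86\right) - 30977 = 25 - 30977 = -30952$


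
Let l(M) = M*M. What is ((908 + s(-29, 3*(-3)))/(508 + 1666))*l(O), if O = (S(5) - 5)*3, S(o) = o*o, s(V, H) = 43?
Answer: 1711800/1087 ≈ 1574.8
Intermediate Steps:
S(o) = o²
O = 60 (O = (5² - 5)*3 = (25 - 5)*3 = 20*3 = 60)
l(M) = M²
((908 + s(-29, 3*(-3)))/(508 + 1666))*l(O) = ((908 + 43)/(508 + 1666))*60² = (951/2174)*3600 = 1711800/1087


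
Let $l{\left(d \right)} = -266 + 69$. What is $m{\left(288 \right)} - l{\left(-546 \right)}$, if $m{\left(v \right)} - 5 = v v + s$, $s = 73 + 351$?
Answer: $83570$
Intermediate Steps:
$s = 424$
$l{\left(d \right)} = -197$
$m{\left(v \right)} = 429 + v^{2}$ ($m{\left(v \right)} = 5 + \left(v v + 424\right) = 5 + \left(v^{2} + 424\right) = 5 + \left(424 + v^{2}\right) = 429 + v^{2}$)
$m{\left(288 \right)} - l{\left(-546 \right)} = \left(429 + 288^{2}\right) - -197 = \left(429 + 82944\right) + 197 = 83373 + 197 = 83570$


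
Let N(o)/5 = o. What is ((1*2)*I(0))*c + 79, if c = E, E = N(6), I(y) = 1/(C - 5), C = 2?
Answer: 59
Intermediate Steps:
N(o) = 5*o
I(y) = -⅓ (I(y) = 1/(2 - 5) = 1/(-3) = -⅓)
E = 30 (E = 5*6 = 30)
c = 30
((1*2)*I(0))*c + 79 = ((1*2)*(-⅓))*30 + 79 = (2*(-⅓))*30 + 79 = -⅔*30 + 79 = -20 + 79 = 59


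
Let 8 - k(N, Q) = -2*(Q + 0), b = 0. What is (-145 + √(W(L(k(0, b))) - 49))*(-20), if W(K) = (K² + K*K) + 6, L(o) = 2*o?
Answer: 2900 - 20*√469 ≈ 2466.9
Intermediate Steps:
k(N, Q) = 8 + 2*Q (k(N, Q) = 8 - (-2)*(Q + 0) = 8 - (-2)*Q = 8 + 2*Q)
W(K) = 6 + 2*K² (W(K) = (K² + K²) + 6 = 2*K² + 6 = 6 + 2*K²)
(-145 + √(W(L(k(0, b))) - 49))*(-20) = (-145 + √((6 + 2*(2*(8 + 2*0))²) - 49))*(-20) = (-145 + √((6 + 2*(2*(8 + 0))²) - 49))*(-20) = (-145 + √((6 + 2*(2*8)²) - 49))*(-20) = (-145 + √((6 + 2*16²) - 49))*(-20) = (-145 + √((6 + 2*256) - 49))*(-20) = (-145 + √((6 + 512) - 49))*(-20) = (-145 + √(518 - 49))*(-20) = (-145 + √469)*(-20) = 2900 - 20*√469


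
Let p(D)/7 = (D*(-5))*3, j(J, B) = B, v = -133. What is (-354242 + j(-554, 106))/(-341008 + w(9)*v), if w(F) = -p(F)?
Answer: 354136/466693 ≈ 0.75882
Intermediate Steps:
p(D) = -105*D (p(D) = 7*((D*(-5))*3) = 7*(-5*D*3) = 7*(-15*D) = -105*D)
w(F) = 105*F (w(F) = -(-105)*F = 105*F)
(-354242 + j(-554, 106))/(-341008 + w(9)*v) = (-354242 + 106)/(-341008 + (105*9)*(-133)) = -354136/(-341008 + 945*(-133)) = -354136/(-341008 - 125685) = -354136/(-466693) = -354136*(-1/466693) = 354136/466693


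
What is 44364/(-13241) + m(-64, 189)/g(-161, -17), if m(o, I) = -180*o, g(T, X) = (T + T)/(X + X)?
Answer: 2585974836/2131801 ≈ 1213.0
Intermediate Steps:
g(T, X) = T/X (g(T, X) = (2*T)/((2*X)) = (2*T)*(1/(2*X)) = T/X)
44364/(-13241) + m(-64, 189)/g(-161, -17) = 44364/(-13241) + (-180*(-64))/((-161/(-17))) = 44364*(-1/13241) + 11520/((-161*(-1/17))) = -44364/13241 + 11520/(161/17) = -44364/13241 + 11520*(17/161) = -44364/13241 + 195840/161 = 2585974836/2131801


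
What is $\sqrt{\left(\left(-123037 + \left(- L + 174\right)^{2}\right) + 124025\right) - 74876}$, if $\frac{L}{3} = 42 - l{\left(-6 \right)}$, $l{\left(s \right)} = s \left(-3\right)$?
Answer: $2 i \sqrt{15871} \approx 251.96 i$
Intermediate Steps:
$l{\left(s \right)} = - 3 s$
$L = 72$ ($L = 3 \left(42 - \left(-3\right) \left(-6\right)\right) = 3 \left(42 - 18\right) = 3 \cdot 24 = 72$)
$\sqrt{\left(\left(-123037 + \left(- L + 174\right)^{2}\right) + 124025\right) - 74876} = \sqrt{\left(\left(-123037 + \left(\left(-1\right) 72 + 174\right)^{2}\right) + 124025\right) - 74876} = \sqrt{\left(\left(-123037 + \left(-72 + 174\right)^{2}\right) + 124025\right) - 74876} = \sqrt{\left(\left(-123037 + 102^{2}\right) + 124025\right) - 74876} = \sqrt{\left(\left(-123037 + 10404\right) + 124025\right) - 74876} = \sqrt{\left(-112633 + 124025\right) - 74876} = \sqrt{11392 - 74876} = \sqrt{-63484} = 2 i \sqrt{15871}$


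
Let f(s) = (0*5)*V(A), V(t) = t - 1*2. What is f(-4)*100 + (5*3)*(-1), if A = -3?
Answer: -15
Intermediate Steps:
V(t) = -2 + t (V(t) = t - 2 = -2 + t)
f(s) = 0 (f(s) = (0*5)*(-2 - 3) = 0*(-5) = 0)
f(-4)*100 + (5*3)*(-1) = 0*100 + (5*3)*(-1) = 0 + 15*(-1) = 0 - 15 = -15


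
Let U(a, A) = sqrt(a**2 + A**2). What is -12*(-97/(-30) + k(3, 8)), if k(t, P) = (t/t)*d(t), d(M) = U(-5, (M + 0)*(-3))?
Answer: -194/5 - 12*sqrt(106) ≈ -162.35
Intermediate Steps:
U(a, A) = sqrt(A**2 + a**2)
d(M) = sqrt(25 + 9*M**2) (d(M) = sqrt(((M + 0)*(-3))**2 + (-5)**2) = sqrt((M*(-3))**2 + 25) = sqrt((-3*M)**2 + 25) = sqrt(9*M**2 + 25) = sqrt(25 + 9*M**2))
k(t, P) = sqrt(25 + 9*t**2) (k(t, P) = (t/t)*sqrt(25 + 9*t**2) = 1*sqrt(25 + 9*t**2) = sqrt(25 + 9*t**2))
-12*(-97/(-30) + k(3, 8)) = -12*(-97/(-30) + sqrt(25 + 9*3**2)) = -12*(-97*(-1/30) + sqrt(25 + 9*9)) = -12*(97/30 + sqrt(25 + 81)) = -12*(97/30 + sqrt(106)) = -194/5 - 12*sqrt(106)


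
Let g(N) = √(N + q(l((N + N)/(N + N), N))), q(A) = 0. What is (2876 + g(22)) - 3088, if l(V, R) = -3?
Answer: -212 + √22 ≈ -207.31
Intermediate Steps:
g(N) = √N (g(N) = √(N + 0) = √N)
(2876 + g(22)) - 3088 = (2876 + √22) - 3088 = -212 + √22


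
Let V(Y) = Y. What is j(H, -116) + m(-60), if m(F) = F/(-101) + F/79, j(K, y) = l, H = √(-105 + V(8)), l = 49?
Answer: 389651/7979 ≈ 48.835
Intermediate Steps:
H = I*√97 (H = √(-105 + 8) = √(-97) = I*√97 ≈ 9.8489*I)
j(K, y) = 49
m(F) = 22*F/7979 (m(F) = F*(-1/101) + F*(1/79) = -F/101 + F/79 = 22*F/7979)
j(H, -116) + m(-60) = 49 + (22/7979)*(-60) = 49 - 1320/7979 = 389651/7979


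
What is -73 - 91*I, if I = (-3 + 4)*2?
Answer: -255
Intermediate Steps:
I = 2 (I = 1*2 = 2)
-73 - 91*I = -73 - 91*2 = -73 - 182 = -255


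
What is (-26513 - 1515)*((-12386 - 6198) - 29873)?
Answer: 1358152796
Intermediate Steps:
(-26513 - 1515)*((-12386 - 6198) - 29873) = -28028*(-18584 - 29873) = -28028*(-48457) = 1358152796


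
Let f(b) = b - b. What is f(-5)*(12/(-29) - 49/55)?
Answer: 0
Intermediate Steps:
f(b) = 0
f(-5)*(12/(-29) - 49/55) = 0*(12/(-29) - 49/55) = 0*(12*(-1/29) - 49*1/55) = 0*(-12/29 - 49/55) = 0*(-2081/1595) = 0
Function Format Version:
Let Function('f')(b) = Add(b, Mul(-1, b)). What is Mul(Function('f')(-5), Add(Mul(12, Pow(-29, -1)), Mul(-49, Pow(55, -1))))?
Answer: 0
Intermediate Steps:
Function('f')(b) = 0
Mul(Function('f')(-5), Add(Mul(12, Pow(-29, -1)), Mul(-49, Pow(55, -1)))) = Mul(0, Add(Mul(12, Pow(-29, -1)), Mul(-49, Pow(55, -1)))) = Mul(0, Add(Mul(12, Rational(-1, 29)), Mul(-49, Rational(1, 55)))) = Mul(0, Add(Rational(-12, 29), Rational(-49, 55))) = Mul(0, Rational(-2081, 1595)) = 0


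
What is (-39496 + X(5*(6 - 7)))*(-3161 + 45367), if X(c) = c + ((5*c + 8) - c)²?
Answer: -1661101542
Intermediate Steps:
X(c) = c + (8 + 4*c)² (X(c) = c + ((8 + 5*c) - c)² = c + (8 + 4*c)²)
(-39496 + X(5*(6 - 7)))*(-3161 + 45367) = (-39496 + (5*(6 - 7) + 16*(2 + 5*(6 - 7))²))*(-3161 + 45367) = (-39496 + (5*(-1) + 16*(2 + 5*(-1))²))*42206 = (-39496 + (-5 + 16*(2 - 5)²))*42206 = (-39496 + (-5 + 16*(-3)²))*42206 = (-39496 + (-5 + 16*9))*42206 = (-39496 + (-5 + 144))*42206 = (-39496 + 139)*42206 = -39357*42206 = -1661101542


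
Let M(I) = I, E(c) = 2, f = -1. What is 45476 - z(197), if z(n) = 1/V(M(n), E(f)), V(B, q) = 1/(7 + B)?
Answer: 45272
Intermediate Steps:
z(n) = 7 + n (z(n) = 1/(1/(7 + n)) = 7 + n)
45476 - z(197) = 45476 - (7 + 197) = 45476 - 1*204 = 45476 - 204 = 45272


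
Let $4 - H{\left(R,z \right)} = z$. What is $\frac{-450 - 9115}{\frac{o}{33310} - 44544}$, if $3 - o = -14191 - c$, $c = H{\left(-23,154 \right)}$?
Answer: $\frac{159305075}{741873298} \approx 0.21473$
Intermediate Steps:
$H{\left(R,z \right)} = 4 - z$
$c = -150$ ($c = 4 - 154 = -150$)
$o = 14044$ ($o = 3 - \left(-14191 - -150\right) = 3 - \left(-14191 + 150\right) = 3 - -14041 = 3 + 14041 = 14044$)
$\frac{-450 - 9115}{\frac{o}{33310} - 44544} = \frac{-450 - 9115}{\frac{14044}{33310} - 44544} = - \frac{9565}{14044 \cdot \frac{1}{33310} - 44544} = - \frac{9565}{\frac{7022}{16655} - 44544} = - \frac{9565}{- \frac{741873298}{16655}} = \left(-9565\right) \left(- \frac{16655}{741873298}\right) = \frac{159305075}{741873298}$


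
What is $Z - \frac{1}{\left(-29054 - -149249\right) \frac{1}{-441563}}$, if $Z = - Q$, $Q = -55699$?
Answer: $\frac{6695182868}{120195} \approx 55703.0$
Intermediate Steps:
$Z = 55699$ ($Z = \left(-1\right) \left(-55699\right) = 55699$)
$Z - \frac{1}{\left(-29054 - -149249\right) \frac{1}{-441563}} = 55699 - \frac{1}{\left(-29054 - -149249\right) \frac{1}{-441563}} = 55699 - \frac{1}{\left(-29054 + 149249\right) \left(- \frac{1}{441563}\right)} = 55699 - \frac{1}{120195 \left(- \frac{1}{441563}\right)} = 55699 - \frac{1}{- \frac{120195}{441563}} = 55699 - - \frac{441563}{120195} = 55699 + \frac{441563}{120195} = \frac{6695182868}{120195}$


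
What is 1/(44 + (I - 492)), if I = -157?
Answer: -1/605 ≈ -0.0016529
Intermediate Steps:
1/(44 + (I - 492)) = 1/(44 + (-157 - 492)) = 1/(44 - 649) = 1/(-605) = -1/605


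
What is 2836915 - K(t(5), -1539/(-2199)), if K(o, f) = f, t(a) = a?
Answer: 2079458182/733 ≈ 2.8369e+6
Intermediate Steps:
2836915 - K(t(5), -1539/(-2199)) = 2836915 - (-1539)/(-2199) = 2836915 - (-1539)*(-1)/2199 = 2836915 - 1*513/733 = 2836915 - 513/733 = 2079458182/733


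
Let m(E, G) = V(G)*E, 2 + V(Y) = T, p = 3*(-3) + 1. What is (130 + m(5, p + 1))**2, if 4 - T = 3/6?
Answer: 75625/4 ≈ 18906.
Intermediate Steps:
p = -8 (p = -9 + 1 = -8)
T = 7/2 (T = 4 - 3/6 = 4 - 1*1/2 = 4 - 1/2 = 7/2 ≈ 3.5000)
V(Y) = 3/2 (V(Y) = -2 + 7/2 = 3/2)
m(E, G) = 3*E/2
(130 + m(5, p + 1))**2 = (130 + (3/2)*5)**2 = (130 + 15/2)**2 = (275/2)**2 = 75625/4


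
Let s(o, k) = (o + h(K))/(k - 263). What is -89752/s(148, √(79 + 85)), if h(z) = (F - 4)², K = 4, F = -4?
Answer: 5901194/53 - 44876*√41/53 ≈ 1.0592e+5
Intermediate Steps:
h(z) = 64 (h(z) = (-4 - 4)² = (-8)² = 64)
s(o, k) = (64 + o)/(-263 + k) (s(o, k) = (o + 64)/(k - 263) = (64 + o)/(-263 + k))
-89752/s(148, √(79 + 85)) = -89752*(-263 + √(79 + 85))/(64 + 148) = -(-5901194/53 + 44876*√41/53) = -89752*(-263/212 + √41/106) = 5901194/53 - 44876*√41/53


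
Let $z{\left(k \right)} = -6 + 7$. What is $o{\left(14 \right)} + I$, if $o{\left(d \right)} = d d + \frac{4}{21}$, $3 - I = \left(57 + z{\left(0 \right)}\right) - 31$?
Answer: $\frac{3616}{21} \approx 172.19$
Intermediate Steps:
$z{\left(k \right)} = 1$
$I = -24$ ($I = 3 - \left(\left(57 + 1\right) - 31\right) = 3 - \left(58 - 31\right) = 3 - 27 = -24$)
$o{\left(d \right)} = \frac{4}{21} + d^{2}$ ($o{\left(d \right)} = d^{2} + 4 \cdot \frac{1}{21} = d^{2} + \frac{4}{21} = \frac{4}{21} + d^{2}$)
$o{\left(14 \right)} + I = \left(\frac{4}{21} + 14^{2}\right) - 24 = \left(\frac{4}{21} + 196\right) - 24 = \frac{4120}{21} - 24 = \frac{3616}{21}$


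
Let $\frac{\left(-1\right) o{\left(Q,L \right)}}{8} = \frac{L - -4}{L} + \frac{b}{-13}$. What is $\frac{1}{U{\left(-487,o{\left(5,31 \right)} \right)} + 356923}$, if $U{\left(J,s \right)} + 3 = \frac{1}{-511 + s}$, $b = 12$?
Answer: $\frac{206597}{73738600837} \approx 2.8017 \cdot 10^{-6}$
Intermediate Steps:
$o{\left(Q,L \right)} = \frac{96}{13} - \frac{8 \left(4 + L\right)}{L}$ ($o{\left(Q,L \right)} = - 8 \left(\frac{L - -4}{L} + \frac{12}{-13}\right) = - 8 \left(\frac{L + 4}{L} + 12 \left(- \frac{1}{13}\right)\right) = - 8 \left(\frac{4 + L}{L} - \frac{12}{13}\right) = - 8 \left(- \frac{12}{13} + \frac{4 + L}{L}\right) = \frac{96}{13} - \frac{8 \left(4 + L\right)}{L}$)
$U{\left(J,s \right)} = -3 + \frac{1}{-511 + s}$
$\frac{1}{U{\left(-487,o{\left(5,31 \right)} \right)} + 356923} = \frac{1}{\frac{1534 - 3 \left(- \frac{8}{13} - \frac{32}{31}\right)}{-511 - \left(\frac{8}{13} + \frac{32}{31}\right)} + 356923} = \frac{1}{\frac{1534 - 3 \left(- \frac{8}{13} - \frac{32}{31}\right)}{-511 - \frac{664}{403}} + 356923} = \frac{1}{\frac{1534 - - \frac{1992}{403}}{-511 - \frac{664}{403}} + 356923} = \frac{1}{\frac{1534 + \frac{1992}{403}}{- \frac{206597}{403}} + 356923} = \frac{1}{\left(- \frac{403}{206597}\right) \frac{620194}{403} + 356923} = \frac{1}{- \frac{620194}{206597} + 356923} = \frac{1}{\frac{73738600837}{206597}} = \frac{206597}{73738600837}$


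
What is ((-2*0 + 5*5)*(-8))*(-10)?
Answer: 2000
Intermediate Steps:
((-2*0 + 5*5)*(-8))*(-10) = ((0 + 25)*(-8))*(-10) = (25*(-8))*(-10) = -200*(-10) = 2000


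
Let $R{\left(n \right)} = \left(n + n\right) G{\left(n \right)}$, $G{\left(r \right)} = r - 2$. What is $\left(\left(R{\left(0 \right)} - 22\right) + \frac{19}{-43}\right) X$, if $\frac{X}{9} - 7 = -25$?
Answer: $\frac{156330}{43} \approx 3635.6$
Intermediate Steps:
$G{\left(r \right)} = -2 + r$ ($G{\left(r \right)} = r - 2 = -2 + r$)
$X = -162$ ($X = 63 + 9 \left(-25\right) = 63 - 225 = -162$)
$R{\left(n \right)} = 2 n \left(-2 + n\right)$ ($R{\left(n \right)} = \left(n + n\right) \left(-2 + n\right) = 2 n \left(-2 + n\right)$)
$\left(\left(R{\left(0 \right)} - 22\right) + \frac{19}{-43}\right) X = \left(\left(2 \cdot 0 \left(-2 + 0\right) - 22\right) + \frac{19}{-43}\right) \left(-162\right) = \left(\left(2 \cdot 0 \left(-2\right) - 22\right) + 19 \left(- \frac{1}{43}\right)\right) \left(-162\right) = \left(\left(0 - 22\right) - \frac{19}{43}\right) \left(-162\right) = \left(-22 - \frac{19}{43}\right) \left(-162\right) = \left(- \frac{965}{43}\right) \left(-162\right) = \frac{156330}{43}$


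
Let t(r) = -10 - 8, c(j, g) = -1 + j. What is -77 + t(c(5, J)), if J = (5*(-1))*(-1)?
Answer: -95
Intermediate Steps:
J = 5 (J = -5*(-1) = 5)
t(r) = -18
-77 + t(c(5, J)) = -77 - 18 = -95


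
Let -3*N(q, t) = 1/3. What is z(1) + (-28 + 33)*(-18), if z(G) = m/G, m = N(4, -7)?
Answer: -811/9 ≈ -90.111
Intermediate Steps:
N(q, t) = -⅑ (N(q, t) = -⅓/3 = -⅓*⅓ = -⅑)
m = -⅑ ≈ -0.11111
z(G) = -1/(9*G)
z(1) + (-28 + 33)*(-18) = -⅑/1 + (-28 + 33)*(-18) = -⅑*1 + 5*(-18) = -⅑ - 90 = -811/9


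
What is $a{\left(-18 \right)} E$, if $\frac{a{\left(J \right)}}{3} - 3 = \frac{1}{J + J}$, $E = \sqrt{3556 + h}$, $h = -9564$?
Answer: $\frac{107 i \sqrt{1502}}{6} \approx 691.14 i$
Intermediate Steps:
$E = 2 i \sqrt{1502}$ ($E = \sqrt{3556 - 9564} = \sqrt{-6008} = 2 i \sqrt{1502} \approx 77.511 i$)
$a{\left(J \right)} = 9 + \frac{3}{2 J}$ ($a{\left(J \right)} = 9 + \frac{3}{J + J} = 9 + \frac{3}{2 J}$)
$a{\left(-18 \right)} E = \left(9 + \frac{3}{2 \left(-18\right)}\right) 2 i \sqrt{1502} = \left(9 + \frac{3}{2} \left(- \frac{1}{18}\right)\right) 2 i \sqrt{1502} = \left(9 - \frac{1}{12}\right) 2 i \sqrt{1502} = \frac{107 \cdot 2 i \sqrt{1502}}{12} = \frac{107 i \sqrt{1502}}{6}$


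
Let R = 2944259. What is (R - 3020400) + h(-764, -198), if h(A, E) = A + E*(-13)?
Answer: -74331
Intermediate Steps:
h(A, E) = A - 13*E
(R - 3020400) + h(-764, -198) = (2944259 - 3020400) + (-764 - 13*(-198)) = -76141 + (-764 + 2574) = -76141 + 1810 = -74331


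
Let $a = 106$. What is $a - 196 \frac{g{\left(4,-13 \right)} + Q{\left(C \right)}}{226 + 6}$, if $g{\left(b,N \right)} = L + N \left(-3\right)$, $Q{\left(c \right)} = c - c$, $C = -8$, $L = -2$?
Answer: $\frac{4335}{58} \approx 74.741$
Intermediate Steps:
$Q{\left(c \right)} = 0$
$g{\left(b,N \right)} = -2 - 3 N$ ($g{\left(b,N \right)} = -2 + N \left(-3\right) = -2 - 3 N$)
$a - 196 \frac{g{\left(4,-13 \right)} + Q{\left(C \right)}}{226 + 6} = 106 - 196 \frac{\left(-2 - -39\right) + 0}{226 + 6} = 106 - 196 \frac{\left(-2 + 39\right) + 0}{232} = 106 - 196 \left(37 + 0\right) \frac{1}{232} = 106 - 196 \cdot 37 \cdot \frac{1}{232} = 106 - \frac{1813}{58} = \frac{4335}{58}$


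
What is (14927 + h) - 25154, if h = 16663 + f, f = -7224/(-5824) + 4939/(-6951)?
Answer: 4652993167/722904 ≈ 6436.5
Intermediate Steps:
f = 383023/722904 (f = -7224*(-1/5824) + 4939*(-1/6951) = 129/104 - 4939/6951 = 383023/722904 ≈ 0.52984)
h = 12046132375/722904 (h = 16663 + 383023/722904 = 12046132375/722904 ≈ 16664.)
(14927 + h) - 25154 = (14927 + 12046132375/722904) - 25154 = 22836920383/722904 - 25154 = 4652993167/722904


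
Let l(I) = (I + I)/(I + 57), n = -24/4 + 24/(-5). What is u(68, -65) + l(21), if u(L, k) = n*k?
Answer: 9133/13 ≈ 702.54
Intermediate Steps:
n = -54/5 (n = -24*1/4 + 24*(-1/5) = -6 - 24/5 = -54/5 ≈ -10.800)
l(I) = 2*I/(57 + I) (l(I) = (2*I)/(57 + I) = 2*I/(57 + I))
u(L, k) = -54*k/5
u(68, -65) + l(21) = -54/5*(-65) + 2*21/(57 + 21) = 702 + 2*21/78 = 702 + 2*21*(1/78) = 702 + 7/13 = 9133/13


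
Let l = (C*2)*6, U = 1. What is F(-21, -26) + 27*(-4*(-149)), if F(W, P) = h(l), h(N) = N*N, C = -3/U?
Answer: 17388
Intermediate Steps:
C = -3 (C = -3/1 = -3*1 = -3)
l = -36 (l = -3*2*6 = -6*6 = -36)
h(N) = N²
F(W, P) = 1296 (F(W, P) = (-36)² = 1296)
F(-21, -26) + 27*(-4*(-149)) = 1296 + 27*(-4*(-149)) = 1296 + 27*596 = 1296 + 16092 = 17388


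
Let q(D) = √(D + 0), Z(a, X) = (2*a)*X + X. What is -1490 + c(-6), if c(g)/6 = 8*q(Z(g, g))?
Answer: -1490 + 48*√66 ≈ -1100.0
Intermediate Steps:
Z(a, X) = X + 2*X*a (Z(a, X) = 2*X*a + X = X + 2*X*a)
q(D) = √D
c(g) = 48*√(g*(1 + 2*g)) (c(g) = 6*(8*√(g*(1 + 2*g))) = 48*√(g*(1 + 2*g)))
-1490 + c(-6) = -1490 + 48*√(-6*(1 + 2*(-6))) = -1490 + 48*√(-6*(1 - 12)) = -1490 + 48*√(-6*(-11)) = -1490 + 48*√66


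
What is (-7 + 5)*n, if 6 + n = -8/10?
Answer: 68/5 ≈ 13.600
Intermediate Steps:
n = -34/5 (n = -6 - 8/10 = -6 - 8*⅒ = -6 - ⅘ = -34/5 ≈ -6.8000)
(-7 + 5)*n = (-7 + 5)*(-34/5) = -2*(-34/5) = 68/5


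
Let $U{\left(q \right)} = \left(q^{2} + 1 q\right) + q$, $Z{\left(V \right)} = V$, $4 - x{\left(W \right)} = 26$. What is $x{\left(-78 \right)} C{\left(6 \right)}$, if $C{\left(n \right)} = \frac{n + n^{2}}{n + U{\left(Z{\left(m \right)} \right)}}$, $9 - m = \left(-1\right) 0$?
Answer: $- \frac{44}{5} \approx -8.8$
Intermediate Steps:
$x{\left(W \right)} = -22$ ($x{\left(W \right)} = 4 - 26 = -22$)
$m = 9$ ($m = 9 - \left(-1\right) 0 = 9 - 0 = 9 + 0 = 9$)
$U{\left(q \right)} = q^{2} + 2 q$ ($U{\left(q \right)} = \left(q^{2} + q\right) + q = \left(q + q^{2}\right) + q = q^{2} + 2 q$)
$C{\left(n \right)} = \frac{n + n^{2}}{99 + n}$ ($C{\left(n \right)} = \frac{n + n^{2}}{n + 9 \left(2 + 9\right)} = \frac{n + n^{2}}{n + 9 \cdot 11} = \frac{n + n^{2}}{n + 99} = \frac{n + n^{2}}{99 + n}$)
$x{\left(-78 \right)} C{\left(6 \right)} = - 22 \frac{6 \left(1 + 6\right)}{99 + 6} = - 22 \cdot 6 \cdot \frac{1}{105} \cdot 7 = \left(-22\right) \frac{2}{5} = - \frac{44}{5}$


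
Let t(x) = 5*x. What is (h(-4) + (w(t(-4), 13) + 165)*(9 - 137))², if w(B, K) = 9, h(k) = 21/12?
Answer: 7935424561/16 ≈ 4.9596e+8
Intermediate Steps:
h(k) = 7/4 (h(k) = 21*(1/12) = 7/4)
(h(-4) + (w(t(-4), 13) + 165)*(9 - 137))² = (7/4 + (9 + 165)*(9 - 137))² = (7/4 + 174*(-128))² = (7/4 - 22272)² = (-89081/4)² = 7935424561/16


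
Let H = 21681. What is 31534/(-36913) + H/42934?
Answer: -553570003/1584822742 ≈ -0.34929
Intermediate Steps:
31534/(-36913) + H/42934 = 31534/(-36913) + 21681/42934 = 31534*(-1/36913) + 21681*(1/42934) = -31534/36913 + 21681/42934 = -553570003/1584822742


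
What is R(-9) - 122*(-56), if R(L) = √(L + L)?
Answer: 6832 + 3*I*√2 ≈ 6832.0 + 4.2426*I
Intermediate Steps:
R(L) = √2*√L (R(L) = √(2*L) = √2*√L)
R(-9) - 122*(-56) = √2*√(-9) - 122*(-56) = √2*(3*I) + 6832 = 3*I*√2 + 6832 = 6832 + 3*I*√2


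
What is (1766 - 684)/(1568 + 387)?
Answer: 1082/1955 ≈ 0.55345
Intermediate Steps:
(1766 - 684)/(1568 + 387) = 1082/1955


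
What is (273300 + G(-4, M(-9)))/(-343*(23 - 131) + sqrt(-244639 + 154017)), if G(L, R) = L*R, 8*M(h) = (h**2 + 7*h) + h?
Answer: 723139893/98024897 - 546591*I*sqrt(90622)/2744697116 ≈ 7.3771 - 0.059949*I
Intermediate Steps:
M(h) = h + h**2/8 (M(h) = ((h**2 + 7*h) + h)/8 = (h**2 + 8*h)/8 = h + h**2/8)
(273300 + G(-4, M(-9)))/(-343*(23 - 131) + sqrt(-244639 + 154017)) = (273300 - (-9)*(8 - 9)/2)/(-343*(23 - 131) + sqrt(-244639 + 154017)) = (273300 - (-9)*(-1)/2)/(-343*(-108) + sqrt(-90622)) = (273300 - 4*9/8)/(37044 + I*sqrt(90622)) = (273300 - 9/2)/(37044 + I*sqrt(90622)) = 546591/(2*(37044 + I*sqrt(90622)))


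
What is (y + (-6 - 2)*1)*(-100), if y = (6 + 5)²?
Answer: -11300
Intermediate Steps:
y = 121 (y = 11² = 121)
(y + (-6 - 2)*1)*(-100) = (121 + (-6 - 2)*1)*(-100) = (121 - 8*1)*(-100) = (121 - 8)*(-100) = 113*(-100) = -11300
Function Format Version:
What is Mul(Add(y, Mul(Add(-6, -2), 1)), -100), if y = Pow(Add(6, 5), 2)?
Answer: -11300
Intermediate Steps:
y = 121 (y = Pow(11, 2) = 121)
Mul(Add(y, Mul(Add(-6, -2), 1)), -100) = Mul(Add(121, Mul(Add(-6, -2), 1)), -100) = Mul(Add(121, Mul(-8, 1)), -100) = Mul(Add(121, -8), -100) = Mul(113, -100) = -11300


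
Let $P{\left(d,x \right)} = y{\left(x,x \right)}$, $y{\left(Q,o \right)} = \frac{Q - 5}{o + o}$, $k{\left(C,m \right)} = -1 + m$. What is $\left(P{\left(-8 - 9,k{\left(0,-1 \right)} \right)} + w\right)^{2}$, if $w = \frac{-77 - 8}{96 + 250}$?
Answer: $\frac{1083681}{478864} \approx 2.263$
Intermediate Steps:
$y{\left(Q,o \right)} = \frac{-5 + Q}{2 o}$
$P{\left(d,x \right)} = \frac{-5 + x}{2 x}$
$w = - \frac{85}{346} \approx -0.24566$
$\left(P{\left(-8 - 9,k{\left(0,-1 \right)} \right)} + w\right)^{2} = \left(\frac{-5 - 2}{2 \left(-1 - 1\right)} - \frac{85}{346}\right)^{2} = \left(\frac{-5 - 2}{2 \left(-2\right)} - \frac{85}{346}\right)^{2} = \left(\frac{1}{2} \left(- \frac{1}{2}\right) \left(-7\right) - \frac{85}{346}\right)^{2} = \left(\frac{7}{4} - \frac{85}{346}\right)^{2} = \left(\frac{1041}{692}\right)^{2} = \frac{1083681}{478864}$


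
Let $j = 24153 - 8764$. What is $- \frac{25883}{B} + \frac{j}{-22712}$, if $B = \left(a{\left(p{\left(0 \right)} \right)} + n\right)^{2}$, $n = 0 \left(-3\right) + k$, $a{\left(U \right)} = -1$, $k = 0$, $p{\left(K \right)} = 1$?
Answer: $- \frac{587870085}{22712} \approx -25884.0$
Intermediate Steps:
$j = 15389$
$n = 0$ ($n = 0 \left(-3\right) + 0 = 0 + 0 = 0$)
$B = 1$ ($B = \left(-1 + 0\right)^{2} = \left(-1\right)^{2} = 1$)
$- \frac{25883}{B} + \frac{j}{-22712} = - \frac{25883}{1} + \frac{15389}{-22712} = \left(-25883\right) 1 + 15389 \left(- \frac{1}{22712}\right) = -25883 - \frac{15389}{22712} = - \frac{587870085}{22712}$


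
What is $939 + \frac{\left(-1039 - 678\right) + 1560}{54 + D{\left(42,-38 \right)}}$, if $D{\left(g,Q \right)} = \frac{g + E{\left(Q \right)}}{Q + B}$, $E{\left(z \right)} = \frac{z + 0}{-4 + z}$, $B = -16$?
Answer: $\frac{56476527}{60335} \approx 936.05$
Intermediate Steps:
$E{\left(z \right)} = \frac{z}{-4 + z}$
$D{\left(g,Q \right)} = \frac{g + \frac{Q}{-4 + Q}}{-16 + Q}$ ($D{\left(g,Q \right)} = \frac{g + \frac{Q}{-4 + Q}}{Q - 16} = \frac{g + \frac{Q}{-4 + Q}}{-16 + Q}$)
$939 + \frac{\left(-1039 - 678\right) + 1560}{54 + D{\left(42,-38 \right)}} = 939 + \frac{\left(-1039 - 678\right) + 1560}{54 + \frac{-38 + 42 \left(-4 - 38\right)}{\left(-16 - 38\right) \left(-4 - 38\right)}} = 939 + \frac{\left(-1039 - 678\right) + 1560}{54 + \frac{-38 + 42 \left(-42\right)}{\left(-54\right) \left(-42\right)}} = 939 + \frac{-1717 + 1560}{54 - - \frac{-38 - 1764}{2268}} = 939 - \frac{157}{54 - \left(- \frac{1}{2268}\right) \left(-1802\right)} = 939 - \frac{157}{54 - \frac{901}{1134}} = 939 - \frac{157}{\frac{60335}{1134}} = 939 - \frac{178038}{60335} = \frac{56476527}{60335}$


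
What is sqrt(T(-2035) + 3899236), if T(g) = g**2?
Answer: sqrt(8040461) ≈ 2835.6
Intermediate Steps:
sqrt(T(-2035) + 3899236) = sqrt((-2035)**2 + 3899236) = sqrt(4141225 + 3899236) = sqrt(8040461)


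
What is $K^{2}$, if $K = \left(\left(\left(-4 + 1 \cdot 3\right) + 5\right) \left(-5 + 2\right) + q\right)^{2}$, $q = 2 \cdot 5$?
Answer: $16$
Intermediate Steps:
$q = 10$
$K = 4$ ($K = \left(\left(\left(-4 + 1 \cdot 3\right) + 5\right) \left(-5 + 2\right) + 10\right)^{2} = \left(\left(\left(-4 + 3\right) + 5\right) \left(-3\right) + 10\right)^{2} = \left(\left(-1 + 5\right) \left(-3\right) + 10\right)^{2} = \left(4 \left(-3\right) + 10\right)^{2} = \left(-12 + 10\right)^{2} = \left(-2\right)^{2} = 4$)
$K^{2} = 4^{2} = 16$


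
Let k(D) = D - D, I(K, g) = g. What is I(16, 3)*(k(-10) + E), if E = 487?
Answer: 1461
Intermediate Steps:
k(D) = 0
I(16, 3)*(k(-10) + E) = 3*(0 + 487) = 3*487 = 1461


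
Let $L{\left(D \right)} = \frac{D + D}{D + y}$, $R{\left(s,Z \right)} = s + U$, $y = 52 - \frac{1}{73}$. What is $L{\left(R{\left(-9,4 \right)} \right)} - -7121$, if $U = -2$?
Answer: $\frac{968383}{136} \approx 7120.5$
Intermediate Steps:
$y = \frac{3795}{73}$ ($y = 52 - \frac{1}{73} = \frac{3795}{73} \approx 51.986$)
$R{\left(s,Z \right)} = -2 + s$ ($R{\left(s,Z \right)} = s - 2 = -2 + s$)
$L{\left(D \right)} = \frac{2 D}{\frac{3795}{73} + D}$ ($L{\left(D \right)} = \frac{D + D}{D + \frac{3795}{73}} = \frac{2 D}{\frac{3795}{73} + D}$)
$L{\left(R{\left(-9,4 \right)} \right)} - -7121 = \frac{146 \left(-2 - 9\right)}{3795 + 73 \left(-2 - 9\right)} - -7121 = 146 \left(-11\right) \frac{1}{3795 + 73 \left(-11\right)} + 7121 = 146 \left(-11\right) \frac{1}{3795 - 803} + 7121 = 146 \left(-11\right) \frac{1}{2992} + 7121 = - \frac{73}{136} + 7121 = \frac{968383}{136}$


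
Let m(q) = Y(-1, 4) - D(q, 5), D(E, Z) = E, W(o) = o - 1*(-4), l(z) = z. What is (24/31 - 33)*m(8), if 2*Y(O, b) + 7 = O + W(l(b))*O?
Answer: 15984/31 ≈ 515.61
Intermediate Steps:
W(o) = 4 + o (W(o) = o + 4 = 4 + o)
Y(O, b) = -7/2 + O/2 + O*(4 + b)/2 (Y(O, b) = -7/2 + (O + (4 + b)*O)/2 = -7/2 + (O + O*(4 + b))/2 = -7/2 + (O/2 + O*(4 + b)/2) = -7/2 + O/2 + O*(4 + b)/2)
m(q) = -8 - q (m(q) = (-7/2 + (½)*(-1) + (½)*(-1)*(4 + 4)) - q = (-7/2 - ½ + (½)*(-1)*8) - q = (-7/2 - ½ - 4) - q = -8 - q)
(24/31 - 33)*m(8) = (24/31 - 33)*(-8 - 1*8) = (24*(1/31) - 33)*(-8 - 8) = (24/31 - 33)*(-16) = -999/31*(-16) = 15984/31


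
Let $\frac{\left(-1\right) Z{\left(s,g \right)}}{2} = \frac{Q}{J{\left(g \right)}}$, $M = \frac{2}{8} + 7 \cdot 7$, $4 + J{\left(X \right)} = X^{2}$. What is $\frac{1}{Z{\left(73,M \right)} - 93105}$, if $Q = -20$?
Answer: $- \frac{7749}{721470517} \approx -1.0741 \cdot 10^{-5}$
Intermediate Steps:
$J{\left(X \right)} = -4 + X^{2}$
$M = \frac{197}{4}$ ($M = 2 \cdot \frac{1}{8} + 49 = \frac{1}{4} + 49 = \frac{197}{4} \approx 49.25$)
$Z{\left(s,g \right)} = \frac{40}{-4 + g^{2}}$ ($Z{\left(s,g \right)} = - 2 \left(- \frac{20}{-4 + g^{2}}\right) = \frac{40}{-4 + g^{2}}$)
$\frac{1}{Z{\left(73,M \right)} - 93105} = \frac{1}{\frac{40}{-4 + \left(\frac{197}{4}\right)^{2}} - 93105} = \frac{1}{\frac{40}{-4 + \frac{38809}{16}} - 93105} = \frac{1}{\frac{40}{\frac{38745}{16}} - 93105} = \frac{1}{40 \cdot \frac{16}{38745} - 93105} = \frac{1}{\frac{128}{7749} - 93105} = \frac{1}{- \frac{721470517}{7749}} = - \frac{7749}{721470517}$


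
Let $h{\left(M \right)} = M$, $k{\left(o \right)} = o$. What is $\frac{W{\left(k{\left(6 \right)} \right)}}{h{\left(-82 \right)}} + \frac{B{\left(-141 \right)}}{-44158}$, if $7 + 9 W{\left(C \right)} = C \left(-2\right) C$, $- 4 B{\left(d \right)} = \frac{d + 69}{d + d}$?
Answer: $\frac{40990217}{382916097} \approx 0.10705$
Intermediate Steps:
$B{\left(d \right)} = - \frac{69 + d}{8 d}$ ($B{\left(d \right)} = - \frac{\left(d + 69\right) \frac{1}{d + d}}{4} = - \frac{\left(69 + d\right) \frac{1}{2 d}}{4} = - \frac{\frac{1}{2} \frac{1}{d} \left(69 + d\right)}{4} = - \frac{69 + d}{8 d}$)
$W{\left(C \right)} = - \frac{7}{9} - \frac{2 C^{2}}{9}$ ($W{\left(C \right)} = - \frac{7}{9} + \frac{C \left(-2\right) C}{9} = - \frac{7}{9} + \frac{- 2 C C}{9} = - \frac{7}{9} + \frac{\left(-2\right) C^{2}}{9} = - \frac{7}{9} - \frac{2 C^{2}}{9}$)
$\frac{W{\left(k{\left(6 \right)} \right)}}{h{\left(-82 \right)}} + \frac{B{\left(-141 \right)}}{-44158} = \frac{- \frac{7}{9} - \frac{2 \cdot 6^{2}}{9}}{-82} + \frac{\frac{1}{8} \frac{1}{-141} \left(-69 - -141\right)}{-44158} = \left(- \frac{7}{9} - 8\right) \left(- \frac{1}{82}\right) + \frac{1}{8} \left(- \frac{1}{141}\right) \left(-69 + 141\right) \left(- \frac{1}{44158}\right) = \left(- \frac{7}{9} - 8\right) \left(- \frac{1}{82}\right) + \frac{1}{8} \left(- \frac{1}{141}\right) 72 \left(- \frac{1}{44158}\right) = \left(- \frac{79}{9}\right) \left(- \frac{1}{82}\right) - - \frac{3}{2075426} = \frac{79}{738} + \frac{3}{2075426} = \frac{40990217}{382916097}$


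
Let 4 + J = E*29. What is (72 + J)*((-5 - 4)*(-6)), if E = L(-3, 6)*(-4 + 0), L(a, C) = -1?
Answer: 9936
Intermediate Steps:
E = 4 (E = -(-4 + 0) = -1*(-4) = 4)
J = 112 (J = -4 + 4*29 = -4 + 116 = 112)
(72 + J)*((-5 - 4)*(-6)) = (72 + 112)*((-5 - 4)*(-6)) = 184*(-9*(-6)) = 184*54 = 9936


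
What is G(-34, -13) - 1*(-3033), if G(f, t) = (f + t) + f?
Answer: 2952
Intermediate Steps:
G(f, t) = t + 2*f
G(-34, -13) - 1*(-3033) = (-13 + 2*(-34)) - 1*(-3033) = (-13 - 68) + 3033 = -81 + 3033 = 2952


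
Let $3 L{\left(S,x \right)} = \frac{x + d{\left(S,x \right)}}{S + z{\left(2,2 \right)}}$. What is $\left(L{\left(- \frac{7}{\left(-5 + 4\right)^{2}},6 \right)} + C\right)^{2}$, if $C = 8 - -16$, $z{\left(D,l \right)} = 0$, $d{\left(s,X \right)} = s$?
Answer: $\frac{255025}{441} \approx 578.29$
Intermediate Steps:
$L{\left(S,x \right)} = \frac{S + x}{3 S}$ ($L{\left(S,x \right)} = \frac{\left(x + S\right) \frac{1}{S + 0}}{3} = \frac{\left(S + x\right) \frac{1}{S}}{3} = \frac{\frac{1}{S} \left(S + x\right)}{3} = \frac{S + x}{3 S}$)
$C = 24$ ($C = 8 + 16 = 24$)
$\left(L{\left(- \frac{7}{\left(-5 + 4\right)^{2}},6 \right)} + C\right)^{2} = \left(\frac{- \frac{7}{\left(-5 + 4\right)^{2}} + 6}{3 \left(- \frac{7}{\left(-5 + 4\right)^{2}}\right)} + 24\right)^{2} = \left(\frac{- \frac{7}{\left(-1\right)^{2}} + 6}{3 \left(- \frac{7}{\left(-1\right)^{2}}\right)} + 24\right)^{2} = \left(\frac{- \frac{7}{1} + 6}{3 \left(- \frac{7}{1}\right)} + 24\right)^{2} = \left(\frac{\left(-7\right) 1 + 6}{3 \left(\left(-7\right) 1\right)} + 24\right)^{2} = \left(\frac{-7 + 6}{3 \left(-7\right)} + 24\right)^{2} = \left(\frac{1}{3} \left(- \frac{1}{7}\right) \left(-1\right) + 24\right)^{2} = \left(\frac{1}{21} + 24\right)^{2} = \left(\frac{505}{21}\right)^{2} = \frac{255025}{441}$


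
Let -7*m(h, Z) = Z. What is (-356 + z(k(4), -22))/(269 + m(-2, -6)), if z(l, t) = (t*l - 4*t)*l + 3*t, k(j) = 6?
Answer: -4802/1889 ≈ -2.5421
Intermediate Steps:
m(h, Z) = -Z/7
z(l, t) = 3*t + l*(-4*t + l*t) (z(l, t) = (l*t - 4*t)*l + 3*t = (-4*t + l*t)*l + 3*t = l*(-4*t + l*t) + 3*t = 3*t + l*(-4*t + l*t))
(-356 + z(k(4), -22))/(269 + m(-2, -6)) = (-356 - 22*(3 + 6² - 4*6))/(269 - ⅐*(-6)) = (-356 - 22*(3 + 36 - 24))/(269 + 6/7) = (-356 - 22*15)/(1889/7) = (-356 - 330)*(7/1889) = -686*7/1889 = -4802/1889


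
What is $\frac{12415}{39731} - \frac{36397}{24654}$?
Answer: $- \frac{1140009797}{979528074} \approx -1.1638$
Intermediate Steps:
$\frac{12415}{39731} - \frac{36397}{24654} = - \frac{1140009797}{979528074}$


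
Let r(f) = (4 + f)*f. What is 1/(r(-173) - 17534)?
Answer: 1/11703 ≈ 8.5448e-5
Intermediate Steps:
r(f) = f*(4 + f)
1/(r(-173) - 17534) = 1/(-173*(4 - 173) - 17534) = 1/(-173*(-169) - 17534) = 1/(29237 - 17534) = 1/11703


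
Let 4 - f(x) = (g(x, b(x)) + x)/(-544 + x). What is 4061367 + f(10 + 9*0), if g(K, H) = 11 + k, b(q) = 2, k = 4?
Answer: 2168772139/534 ≈ 4.0614e+6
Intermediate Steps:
g(K, H) = 15 (g(K, H) = 11 + 4 = 15)
f(x) = 4 - (15 + x)/(-544 + x)
4061367 + f(10 + 9*0) = 4061367 + (-2191 + 3*(10 + 9*0))/(-544 + (10 + 9*0)) = 4061367 + (-2191 + 3*(10 + 0))/(-544 + (10 + 0)) = 4061367 + (-2191 + 3*10)/(-544 + 10) = 4061367 + (-2191 + 30)/(-534) = 4061367 - 1/534*(-2161) = 4061367 + 2161/534 = 2168772139/534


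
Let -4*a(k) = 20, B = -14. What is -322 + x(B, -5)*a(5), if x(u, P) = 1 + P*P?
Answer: -452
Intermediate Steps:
a(k) = -5 (a(k) = -1/4*20 = -5)
x(u, P) = 1 + P**2
-322 + x(B, -5)*a(5) = -322 + (1 + (-5)**2)*(-5) = -322 + (1 + 25)*(-5) = -322 + 26*(-5) = -322 - 130 = -452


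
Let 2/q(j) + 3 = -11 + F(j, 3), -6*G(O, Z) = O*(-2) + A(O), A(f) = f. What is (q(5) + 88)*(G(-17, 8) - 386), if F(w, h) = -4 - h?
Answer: -2153359/63 ≈ -34180.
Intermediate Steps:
G(O, Z) = O/6 (G(O, Z) = -(O*(-2) + O)/6 = -(-2*O + O)/6 = -(-1)*O/6 = O/6)
q(j) = -2/21 (q(j) = 2/(-3 + (-11 + (-4 - 1*3))) = 2/(-3 + (-11 + (-4 - 3))) = 2/(-3 + (-11 - 7)) = 2/(-3 - 18) = 2/(-21) = 2*(-1/21) = -2/21)
(q(5) + 88)*(G(-17, 8) - 386) = (-2/21 + 88)*((⅙)*(-17) - 386) = 1846*(-17/6 - 386)/21 = (1846/21)*(-2333/6) = -2153359/63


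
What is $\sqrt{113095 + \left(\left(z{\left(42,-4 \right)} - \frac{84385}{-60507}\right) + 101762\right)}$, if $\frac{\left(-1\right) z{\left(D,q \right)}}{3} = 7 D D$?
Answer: $\frac{2 \sqrt{223249573202}}{2241} \approx 421.68$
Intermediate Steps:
$z{\left(D,q \right)} = - 21 D^{2}$ ($z{\left(D,q \right)} = - 3 \cdot 7 D D = - 3 \cdot 7 D^{2} = - 21 D^{2}$)
$\sqrt{113095 + \left(\left(z{\left(42,-4 \right)} - \frac{84385}{-60507}\right) + 101762\right)} = \sqrt{113095 + \left(\left(- 21 \cdot 42^{2} - \frac{84385}{-60507}\right) + 101762\right)} = \sqrt{113095 + \left(\left(\left(-21\right) 1764 - - \frac{84385}{60507}\right) + 101762\right)} = \sqrt{113095 + \left(\left(-37044 + \frac{84385}{60507}\right) + 101762\right)} = \sqrt{113095 + \left(- \frac{2241336923}{60507} + 101762\right)} = \sqrt{113095 + \frac{3915976411}{60507}} = \sqrt{\frac{10759015576}{60507}} = \frac{2 \sqrt{223249573202}}{2241}$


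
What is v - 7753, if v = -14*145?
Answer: -9783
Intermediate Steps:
v = -2030
v - 7753 = -2030 - 7753 = -9783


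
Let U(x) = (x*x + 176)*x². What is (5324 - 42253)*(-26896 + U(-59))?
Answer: -469113555409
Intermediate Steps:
U(x) = x²*(176 + x²) (U(x) = (x² + 176)*x² = (176 + x²)*x² = x²*(176 + x²))
(5324 - 42253)*(-26896 + U(-59)) = (5324 - 42253)*(-26896 + (-59)²*(176 + (-59)²)) = -36929*(-26896 + 3481*(176 + 3481)) = -36929*(-26896 + 3481*3657) = -36929*(-26896 + 12730017) = -36929*12703121 = -469113555409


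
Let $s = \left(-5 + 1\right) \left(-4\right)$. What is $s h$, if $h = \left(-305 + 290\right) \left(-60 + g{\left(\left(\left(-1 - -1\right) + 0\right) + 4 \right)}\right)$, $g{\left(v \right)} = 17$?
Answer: $10320$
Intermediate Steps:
$s = 16$ ($s = \left(-4\right) \left(-4\right) = 16$)
$h = 645$ ($h = \left(-305 + 290\right) \left(-60 + 17\right) = \left(-15\right) \left(-43\right) = 645$)
$s h = 16 \cdot 645 = 10320$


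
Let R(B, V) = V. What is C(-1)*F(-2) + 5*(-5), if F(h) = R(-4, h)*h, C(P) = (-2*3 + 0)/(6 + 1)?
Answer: -199/7 ≈ -28.429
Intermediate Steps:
C(P) = -6/7 (C(P) = (-6 + 0)/7 = -6*1/7 = -6/7)
F(h) = h**2 (F(h) = h*h = h**2)
C(-1)*F(-2) + 5*(-5) = -6/7*(-2)**2 + 5*(-5) = -6/7*4 - 25 = -24/7 - 25 = -199/7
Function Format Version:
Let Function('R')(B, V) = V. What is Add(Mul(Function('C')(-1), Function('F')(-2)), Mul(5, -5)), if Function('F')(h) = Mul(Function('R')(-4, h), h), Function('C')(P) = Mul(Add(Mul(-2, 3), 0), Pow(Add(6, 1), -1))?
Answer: Rational(-199, 7) ≈ -28.429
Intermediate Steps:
Function('C')(P) = Rational(-6, 7) (Function('C')(P) = Mul(Add(-6, 0), Pow(7, -1)) = Mul(-6, Rational(1, 7)) = Rational(-6, 7))
Function('F')(h) = Pow(h, 2) (Function('F')(h) = Mul(h, h) = Pow(h, 2))
Add(Mul(Function('C')(-1), Function('F')(-2)), Mul(5, -5)) = Add(Mul(Rational(-6, 7), Pow(-2, 2)), Mul(5, -5)) = Add(Mul(Rational(-6, 7), 4), -25) = Add(Rational(-24, 7), -25) = Rational(-199, 7)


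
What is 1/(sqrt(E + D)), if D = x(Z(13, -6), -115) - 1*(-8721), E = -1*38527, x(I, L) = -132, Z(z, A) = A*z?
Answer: -I*sqrt(29938)/29938 ≈ -0.0057795*I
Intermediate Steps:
E = -38527
D = 8589 (D = -132 - 1*(-8721) = -132 + 8721 = 8589)
1/(sqrt(E + D)) = 1/(sqrt(-38527 + 8589)) = 1/(sqrt(-29938)) = 1/(I*sqrt(29938)) = -I*sqrt(29938)/29938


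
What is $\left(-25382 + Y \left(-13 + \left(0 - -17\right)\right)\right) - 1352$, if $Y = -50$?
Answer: $-26934$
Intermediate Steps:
$\left(-25382 + Y \left(-13 + \left(0 - -17\right)\right)\right) - 1352 = \left(-25382 - 50 \left(-13 + \left(0 - -17\right)\right)\right) - 1352 = \left(-25382 - 50 \left(-13 + \left(0 + 17\right)\right)\right) - 1352 = \left(-25382 - 50 \left(-13 + 17\right)\right) - 1352 = \left(-25382 - 200\right) - 1352 = -25582 - 1352 = -26934$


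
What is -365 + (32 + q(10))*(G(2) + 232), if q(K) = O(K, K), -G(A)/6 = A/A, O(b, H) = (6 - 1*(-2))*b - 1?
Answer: 24721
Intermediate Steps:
O(b, H) = -1 + 8*b (O(b, H) = (6 + 2)*b - 1 = 8*b - 1 = -1 + 8*b)
G(A) = -6 (G(A) = -6*A/A = -6*1 = -6)
q(K) = -1 + 8*K
-365 + (32 + q(10))*(G(2) + 232) = -365 + (32 + (-1 + 8*10))*(-6 + 232) = -365 + (32 + (-1 + 80))*226 = -365 + (32 + 79)*226 = -365 + 111*226 = -365 + 25086 = 24721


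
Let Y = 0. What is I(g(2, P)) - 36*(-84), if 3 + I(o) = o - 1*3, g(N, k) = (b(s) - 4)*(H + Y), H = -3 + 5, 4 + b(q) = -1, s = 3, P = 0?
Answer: 3000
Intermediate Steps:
b(q) = -5 (b(q) = -4 - 1 = -5)
H = 2
g(N, k) = -18 (g(N, k) = (-5 - 4)*(2 + 0) = -9*2 = -18)
I(o) = -6 + o (I(o) = -3 + (o - 1*3) = -3 + (o - 3) = -3 + (-3 + o) = -6 + o)
I(g(2, P)) - 36*(-84) = (-6 - 18) - 36*(-84) = -24 + 3024 = 3000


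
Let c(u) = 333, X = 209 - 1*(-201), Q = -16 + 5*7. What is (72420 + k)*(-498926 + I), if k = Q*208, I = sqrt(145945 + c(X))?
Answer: -38103976472 + 76372*sqrt(146278) ≈ -3.8075e+10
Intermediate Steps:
Q = 19 (Q = -16 + 35 = 19)
X = 410 (X = 209 + 201 = 410)
I = sqrt(146278) (I = sqrt(145945 + 333) = sqrt(146278) ≈ 382.46)
k = 3952 (k = 19*208 = 3952)
(72420 + k)*(-498926 + I) = (72420 + 3952)*(-498926 + sqrt(146278)) = 76372*(-498926 + sqrt(146278)) = -38103976472 + 76372*sqrt(146278)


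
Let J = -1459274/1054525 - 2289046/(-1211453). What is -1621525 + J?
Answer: -2071509662101240097/1277507474825 ≈ -1.6215e+6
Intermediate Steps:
J = 646014368028/1277507474825 (J = -1459274*1/1054525 - 2289046*(-1/1211453) = -1459274/1054525 + 2289046/1211453 = 646014368028/1277507474825 ≈ 0.50568)
-1621525 + J = -1621525 + 646014368028/1277507474825 = -2071509662101240097/1277507474825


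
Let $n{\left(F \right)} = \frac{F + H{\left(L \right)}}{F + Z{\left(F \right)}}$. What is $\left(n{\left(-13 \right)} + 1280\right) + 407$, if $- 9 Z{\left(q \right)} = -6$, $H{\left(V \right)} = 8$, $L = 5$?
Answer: $\frac{62434}{37} \approx 1687.4$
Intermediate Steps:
$Z{\left(q \right)} = \frac{2}{3}$ ($Z{\left(q \right)} = \left(- \frac{1}{9}\right) \left(-6\right) = \frac{2}{3}$)
$n{\left(F \right)} = \frac{8 + F}{\frac{2}{3} + F}$ ($n{\left(F \right)} = \frac{F + 8}{F + \frac{2}{3}} = \frac{8 + F}{\frac{2}{3} + F}$)
$\left(n{\left(-13 \right)} + 1280\right) + 407 = \left(\frac{3 \left(8 - 13\right)}{2 + 3 \left(-13\right)} + 1280\right) + 407 = \left(3 \frac{1}{2 - 39} \left(-5\right) + 1280\right) + 407 = \left(3 \frac{1}{-37} \left(-5\right) + 1280\right) + 407 = \left(3 \left(- \frac{1}{37}\right) \left(-5\right) + 1280\right) + 407 = \left(\frac{15}{37} + 1280\right) + 407 = \frac{47375}{37} + 407 = \frac{62434}{37}$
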